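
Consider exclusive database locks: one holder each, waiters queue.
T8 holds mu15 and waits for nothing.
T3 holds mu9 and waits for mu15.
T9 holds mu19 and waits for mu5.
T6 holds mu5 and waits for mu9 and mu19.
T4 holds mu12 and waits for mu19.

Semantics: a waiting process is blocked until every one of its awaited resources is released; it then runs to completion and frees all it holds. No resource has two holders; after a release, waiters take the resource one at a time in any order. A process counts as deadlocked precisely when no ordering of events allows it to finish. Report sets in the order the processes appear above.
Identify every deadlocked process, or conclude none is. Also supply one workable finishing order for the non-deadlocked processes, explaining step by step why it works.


Deadlocked set: T9, T6 and T4.
Key observation: along T9 -> T6 -> T9, each member waits on what the next one holds — a deadlock; T4 waits into the deadlock from upstream.
A valid finishing order for the others: T8, T3.
Verifying each step:
  T8: no waits; runs immediately, freeing mu15
  run T3 (all its waits — mu15 — are resolved); releases mu9


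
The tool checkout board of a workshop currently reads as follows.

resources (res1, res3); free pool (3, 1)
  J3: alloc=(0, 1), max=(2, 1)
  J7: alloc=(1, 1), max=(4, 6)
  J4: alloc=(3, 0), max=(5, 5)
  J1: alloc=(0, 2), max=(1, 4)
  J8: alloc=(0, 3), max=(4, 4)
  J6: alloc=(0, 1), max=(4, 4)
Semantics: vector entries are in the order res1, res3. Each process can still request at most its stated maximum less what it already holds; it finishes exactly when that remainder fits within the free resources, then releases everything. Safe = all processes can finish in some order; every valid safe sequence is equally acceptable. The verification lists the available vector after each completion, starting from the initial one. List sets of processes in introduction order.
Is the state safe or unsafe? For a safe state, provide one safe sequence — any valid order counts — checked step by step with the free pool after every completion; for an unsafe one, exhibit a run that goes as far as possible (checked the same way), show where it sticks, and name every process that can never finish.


UNSAFE — no complete ordering exists.
Key observation: after J3, J1 the pool peaks at (3, 4), and each blocked process is short somewhere: J7 on res3; J4 on res3; J8 on res1; J6 on res1.
The run J3, J1 cannot be extended any further. Step-by-step check:
  pool = (3, 1)
  run J3 (needs (2, 0), free (3, 1)); after release of (0, 1) the pool is (3, 2)
  run J1 (needs (1, 2), free (3, 2)); after release of (0, 2) the pool is (3, 4)
  J7 cannot run: need (3, 5) vs free (3, 4) (insufficient res3)
  J4 cannot run: need (2, 5) vs free (3, 4) (insufficient res3)
  J8 cannot run: need (4, 1) vs free (3, 4) (insufficient res1)
  J6 cannot run: need (4, 3) vs free (3, 4) (insufficient res1)
Processes that can never finish: J7, J4, J8 and J6.


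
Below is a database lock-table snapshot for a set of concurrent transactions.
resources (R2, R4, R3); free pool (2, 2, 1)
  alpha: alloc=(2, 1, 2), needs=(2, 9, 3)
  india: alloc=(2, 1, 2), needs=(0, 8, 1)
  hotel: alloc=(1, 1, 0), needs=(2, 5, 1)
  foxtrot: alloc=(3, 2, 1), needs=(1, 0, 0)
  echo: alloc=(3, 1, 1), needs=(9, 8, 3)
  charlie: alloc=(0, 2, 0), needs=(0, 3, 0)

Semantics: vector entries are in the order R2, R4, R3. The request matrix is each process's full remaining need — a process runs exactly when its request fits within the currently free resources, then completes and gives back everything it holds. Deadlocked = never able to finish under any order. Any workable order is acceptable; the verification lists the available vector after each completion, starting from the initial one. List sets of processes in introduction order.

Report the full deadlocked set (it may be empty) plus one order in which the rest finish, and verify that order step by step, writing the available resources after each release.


Deadlocked set: alpha, india and echo.
Key observation: the pool after foxtrot, charlie, hotel is (6, 7, 2); every surviving request exceeds it in R4, so progress ends there.
One completion order for the rest: foxtrot, charlie, hotel. Check, step by step:
  pool = (2, 2, 1)
  foxtrot: need (1, 0, 0) fits (2, 2, 1); releases (3, 2, 1), pool now (5, 4, 2)
  charlie: need (0, 3, 0) fits (5, 4, 2); releases (0, 2, 0), pool now (5, 6, 2)
  hotel: need (2, 5, 1) fits (5, 6, 2); releases (1, 1, 0), pool now (6, 7, 2)
The stuck group stays short no matter what:
  alpha cannot run: need (2, 9, 3) vs free (6, 7, 2) (insufficient R4 and R3)
  india cannot run: need (0, 8, 1) vs free (6, 7, 2) (insufficient R4)
  echo cannot run: need (9, 8, 3) vs free (6, 7, 2) (insufficient R2, R4 and R3)


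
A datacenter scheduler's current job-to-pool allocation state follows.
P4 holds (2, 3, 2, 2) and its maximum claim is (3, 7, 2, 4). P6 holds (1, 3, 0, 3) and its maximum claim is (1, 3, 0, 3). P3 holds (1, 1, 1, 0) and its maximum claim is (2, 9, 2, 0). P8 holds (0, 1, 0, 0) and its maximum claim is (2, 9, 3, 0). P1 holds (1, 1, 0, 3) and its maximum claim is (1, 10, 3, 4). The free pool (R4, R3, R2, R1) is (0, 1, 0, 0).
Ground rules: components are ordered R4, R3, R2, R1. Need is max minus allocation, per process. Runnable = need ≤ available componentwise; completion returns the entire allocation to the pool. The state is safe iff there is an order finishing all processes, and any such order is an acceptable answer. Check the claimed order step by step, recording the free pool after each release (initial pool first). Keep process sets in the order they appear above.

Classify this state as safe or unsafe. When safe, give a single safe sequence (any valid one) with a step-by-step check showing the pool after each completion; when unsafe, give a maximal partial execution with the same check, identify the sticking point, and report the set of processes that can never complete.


The state is UNSAFE.
Key observation: the wall is R3: completing P6, P4 brings the pool only to (3, 7, 2, 5), and all the rest need more.
A maximal execution: P6, P4 — then nothing else fits. Step-by-step check:
  pool = (0, 1, 0, 0)
  run P6 (needs (0, 0, 0, 0), free (0, 1, 0, 0)); after release of (1, 3, 0, 3) the pool is (1, 4, 0, 3)
  run P4 (needs (1, 4, 0, 2), free (1, 4, 0, 3)); after release of (2, 3, 2, 2) the pool is (3, 7, 2, 5)
  blocked: P3 wants (1, 8, 1, 0), pool (3, 7, 2, 5) — not enough R3
  blocked: P8 wants (2, 8, 3, 0), pool (3, 7, 2, 5) — not enough R3 and R2
  blocked: P1 wants (0, 9, 3, 1), pool (3, 7, 2, 5) — not enough R3 and R2
Never able to finish: P3, P8 and P1.


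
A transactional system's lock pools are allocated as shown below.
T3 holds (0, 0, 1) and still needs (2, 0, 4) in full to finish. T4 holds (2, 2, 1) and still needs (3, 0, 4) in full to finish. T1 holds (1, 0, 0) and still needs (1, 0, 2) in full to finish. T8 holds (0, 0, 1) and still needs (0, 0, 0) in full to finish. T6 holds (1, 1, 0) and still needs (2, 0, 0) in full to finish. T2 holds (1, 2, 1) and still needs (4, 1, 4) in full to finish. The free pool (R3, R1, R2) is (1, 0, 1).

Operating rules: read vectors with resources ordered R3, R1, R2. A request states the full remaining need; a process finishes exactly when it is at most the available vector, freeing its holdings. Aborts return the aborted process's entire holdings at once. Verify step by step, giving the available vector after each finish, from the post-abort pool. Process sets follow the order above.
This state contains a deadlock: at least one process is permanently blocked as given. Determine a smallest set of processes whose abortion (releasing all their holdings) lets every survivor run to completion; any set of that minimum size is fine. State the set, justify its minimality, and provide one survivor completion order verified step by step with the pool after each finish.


The answer: abort T3 and T2.
Key observation: no ordering could ever have run T4 before the abort of T3 and T2; with (1, 2, 2) back in the pool it fits at step 4.
No one abort is enough; case by case: T3 alone leaves T4 blocked (short on R2); T4 alone leaves T3 blocked (short on R2); T1 alone leaves T3 blocked (short on R2); T8 alone leaves T3 blocked (short on R2); T6 alone leaves T3 blocked (short on R2); T2 alone leaves T3 blocked (short on R2).
One survivor order: T1, T6, T8, T4. Step-by-step check (post-abort pool first):
  pool = (2, 2, 3)
  run T1 (needs (1, 0, 2), free (2, 2, 3)); after release of (1, 0, 0) the pool is (3, 2, 3)
  run T6 (needs (2, 0, 0), free (3, 2, 3)); after release of (1, 1, 0) the pool is (4, 3, 3)
  run T8 (needs (0, 0, 0), free (4, 3, 3)); after release of (0, 0, 1) the pool is (4, 3, 4)
  run T4 (needs (3, 0, 4), free (4, 3, 4)); after release of (2, 2, 1) the pool is (6, 5, 5)


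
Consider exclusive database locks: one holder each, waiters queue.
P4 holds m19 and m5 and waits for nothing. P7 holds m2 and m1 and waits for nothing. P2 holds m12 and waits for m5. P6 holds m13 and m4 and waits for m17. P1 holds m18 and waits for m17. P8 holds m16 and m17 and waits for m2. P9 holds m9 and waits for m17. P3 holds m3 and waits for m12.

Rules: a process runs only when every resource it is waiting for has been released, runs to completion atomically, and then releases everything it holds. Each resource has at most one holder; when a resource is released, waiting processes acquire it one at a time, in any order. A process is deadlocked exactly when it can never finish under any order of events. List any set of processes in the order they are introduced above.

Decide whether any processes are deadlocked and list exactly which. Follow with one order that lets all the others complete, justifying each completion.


Nothing here is deadlocked.
Key observation: the wait graph is acyclic; completion cascades from the unblocked processes through everyone else.
One completion order for the rest: P7, P4, P8, P2, P3, P6, P1, P9.
Walking it through:
  P7 waits on nothing -> runs at once and releases m2 and m1
  P4 waits on nothing -> runs at once and releases m19 and m5
  P8: everything it awaited (m2) is free; runs, freeing m16 and m17
  P2: everything it awaited (m5) is free; runs, freeing m12
  P3: everything it awaited (m12) is free; runs, freeing m3
  P6: everything it awaited (m17) is free; runs, freeing m13 and m4
  P1: everything it awaited (m17) is free; runs, freeing m18
  P9: everything it awaited (m17) is free; runs, freeing m9


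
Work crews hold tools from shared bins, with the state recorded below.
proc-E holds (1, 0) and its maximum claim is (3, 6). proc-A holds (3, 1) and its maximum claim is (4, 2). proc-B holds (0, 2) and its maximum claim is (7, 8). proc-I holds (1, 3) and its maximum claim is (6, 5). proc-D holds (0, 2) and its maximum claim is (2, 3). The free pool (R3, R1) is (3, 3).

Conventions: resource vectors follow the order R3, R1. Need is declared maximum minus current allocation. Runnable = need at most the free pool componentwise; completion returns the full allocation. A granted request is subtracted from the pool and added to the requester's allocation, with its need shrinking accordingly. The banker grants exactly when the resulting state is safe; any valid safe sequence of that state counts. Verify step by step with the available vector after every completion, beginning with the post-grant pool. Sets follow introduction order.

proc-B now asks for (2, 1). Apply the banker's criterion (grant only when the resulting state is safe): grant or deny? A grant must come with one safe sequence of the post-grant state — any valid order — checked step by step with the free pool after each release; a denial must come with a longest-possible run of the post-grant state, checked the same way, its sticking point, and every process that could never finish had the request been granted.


DENY. Granting would leave the state unsafe.
Key observation: after proc-A, proc-D the pool peaks at (4, 5), and each blocked process is short somewhere: proc-E on R1; proc-B on R3; proc-I on R3.
After a pretend grant, a maximal execution: proc-A, proc-D — then nothing else fits. Walking it through:
  pool = (1, 2)
  proc-A needs (1, 1) <= (1, 2) -> finishes; pool += (3, 1) = (4, 3)
  proc-D needs (2, 1) <= (4, 3) -> finishes; pool += (0, 2) = (4, 5)
  proc-E cannot run: need (2, 6) vs free (4, 5) (insufficient R1)
  proc-B cannot run: need (5, 5) vs free (4, 5) (insufficient R3)
  proc-I cannot run: need (5, 2) vs free (4, 5) (insufficient R3)
Processes that could never finish after the grant: proc-E, proc-B and proc-I.


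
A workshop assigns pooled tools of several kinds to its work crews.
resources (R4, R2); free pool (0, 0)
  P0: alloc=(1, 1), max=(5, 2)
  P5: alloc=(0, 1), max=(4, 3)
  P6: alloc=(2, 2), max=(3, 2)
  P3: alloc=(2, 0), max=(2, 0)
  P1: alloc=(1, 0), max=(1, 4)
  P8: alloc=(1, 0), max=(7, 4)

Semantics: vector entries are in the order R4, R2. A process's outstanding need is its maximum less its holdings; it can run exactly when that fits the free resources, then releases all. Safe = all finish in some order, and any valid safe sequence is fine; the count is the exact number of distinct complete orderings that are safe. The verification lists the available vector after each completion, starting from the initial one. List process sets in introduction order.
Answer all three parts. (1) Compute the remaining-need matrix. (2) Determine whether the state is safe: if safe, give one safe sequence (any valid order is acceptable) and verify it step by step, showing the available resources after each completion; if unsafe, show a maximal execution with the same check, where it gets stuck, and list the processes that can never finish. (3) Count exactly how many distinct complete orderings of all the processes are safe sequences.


(1) Need matrix, components ordered R4, R2:
  P0: (4, 1)
  P5: (4, 2)
  P6: (1, 0)
  P3: (0, 0)
  P1: (0, 4)
  P8: (6, 4)
(2) SAFE. One safe sequence: P3, P6, P5, P0, P1, P8.
Key observation: at P5 the run first touches a limit — (4, 2) against (4, 2), exact on a resource it actually requests.
Verifying each step:
  pool = (0, 0)
  P3 needs (0, 0) <= (0, 0) -> finishes; pool += (2, 0) = (2, 0)
  P6 needs (1, 0) <= (2, 0) -> finishes; pool += (2, 2) = (4, 2)
  P5 needs (4, 2) <= (4, 2) -> finishes; pool += (0, 1) = (4, 3)
  P0 needs (4, 1) <= (4, 3) -> finishes; pool += (1, 1) = (5, 4)
  P1 needs (0, 4) <= (5, 4) -> finishes; pool += (1, 0) = (6, 4)
  P8 needs (6, 4) <= (6, 4) -> finishes; pool += (1, 0) = (7, 4)
(3) Precisely 2 of the possible complete orderings are safe sequences.


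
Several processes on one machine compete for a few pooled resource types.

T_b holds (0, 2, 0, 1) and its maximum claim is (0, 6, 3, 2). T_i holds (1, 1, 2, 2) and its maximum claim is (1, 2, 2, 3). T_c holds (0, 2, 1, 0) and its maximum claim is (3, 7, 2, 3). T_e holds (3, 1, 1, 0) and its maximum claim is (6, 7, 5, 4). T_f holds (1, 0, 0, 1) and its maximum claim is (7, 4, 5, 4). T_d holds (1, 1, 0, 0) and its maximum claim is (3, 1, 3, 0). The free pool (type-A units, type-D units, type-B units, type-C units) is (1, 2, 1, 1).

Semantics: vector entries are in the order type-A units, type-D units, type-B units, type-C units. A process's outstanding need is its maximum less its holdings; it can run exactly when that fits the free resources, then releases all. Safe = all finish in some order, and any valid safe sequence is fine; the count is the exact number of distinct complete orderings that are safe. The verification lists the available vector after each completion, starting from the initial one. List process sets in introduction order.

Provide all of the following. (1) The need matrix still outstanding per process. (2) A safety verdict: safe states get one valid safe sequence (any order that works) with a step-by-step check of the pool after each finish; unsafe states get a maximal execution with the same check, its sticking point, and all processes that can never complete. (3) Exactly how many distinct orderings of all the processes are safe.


(1) Remaining need (order type-A units, type-D units, type-B units, type-C units):
  T_b: (0, 4, 3, 1)
  T_i: (0, 1, 0, 1)
  T_c: (3, 5, 1, 3)
  T_e: (3, 6, 4, 4)
  T_f: (6, 4, 5, 3)
  T_d: (2, 0, 3, 0)
(2) SAFE. One safe sequence: T_i, T_d, T_b, T_c, T_e, T_f.
Key observation: at T_i the run first touches a limit — (0, 1, 0, 1) against (1, 2, 1, 1), exact on a resource it actually requests.
Check, step by step:
  pool = (1, 2, 1, 1)
  T_i needs (0, 1, 0, 1) <= (1, 2, 1, 1) -> finishes; pool += (1, 1, 2, 2) = (2, 3, 3, 3)
  T_d needs (2, 0, 3, 0) <= (2, 3, 3, 3) -> finishes; pool += (1, 1, 0, 0) = (3, 4, 3, 3)
  T_b needs (0, 4, 3, 1) <= (3, 4, 3, 3) -> finishes; pool += (0, 2, 0, 1) = (3, 6, 3, 4)
  T_c needs (3, 5, 1, 3) <= (3, 6, 3, 4) -> finishes; pool += (0, 2, 1, 0) = (3, 8, 4, 4)
  T_e needs (3, 6, 4, 4) <= (3, 8, 4, 4) -> finishes; pool += (3, 1, 1, 0) = (6, 9, 5, 4)
  T_f needs (6, 4, 5, 3) <= (6, 9, 5, 4) -> finishes; pool += (1, 0, 0, 1) = (7, 9, 5, 5)
(3) Exactly 1 of the possible complete orderings is a safe sequence.


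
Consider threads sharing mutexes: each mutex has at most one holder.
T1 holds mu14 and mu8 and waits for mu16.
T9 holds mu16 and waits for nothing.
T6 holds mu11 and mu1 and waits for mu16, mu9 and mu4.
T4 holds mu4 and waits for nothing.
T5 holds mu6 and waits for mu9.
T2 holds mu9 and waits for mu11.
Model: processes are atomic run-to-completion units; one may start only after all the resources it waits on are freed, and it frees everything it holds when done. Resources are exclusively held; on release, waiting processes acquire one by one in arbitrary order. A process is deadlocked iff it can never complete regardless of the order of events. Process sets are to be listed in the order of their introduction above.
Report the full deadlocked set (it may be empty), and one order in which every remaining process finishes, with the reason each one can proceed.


Deadlocked: T6, T5 and T2.
Key observation: the waits loop around T6 -> T2 -> T6 with no way out; T5 waits into the deadlock from upstream.
One completion order for the rest: T4, T9, T1.
Check, step by step:
  T4: no waits; runs immediately, freeing mu4
  T9: no waits; runs immediately, freeing mu16
  T1 waits on mu16 — all released -> runs and releases mu14 and mu8


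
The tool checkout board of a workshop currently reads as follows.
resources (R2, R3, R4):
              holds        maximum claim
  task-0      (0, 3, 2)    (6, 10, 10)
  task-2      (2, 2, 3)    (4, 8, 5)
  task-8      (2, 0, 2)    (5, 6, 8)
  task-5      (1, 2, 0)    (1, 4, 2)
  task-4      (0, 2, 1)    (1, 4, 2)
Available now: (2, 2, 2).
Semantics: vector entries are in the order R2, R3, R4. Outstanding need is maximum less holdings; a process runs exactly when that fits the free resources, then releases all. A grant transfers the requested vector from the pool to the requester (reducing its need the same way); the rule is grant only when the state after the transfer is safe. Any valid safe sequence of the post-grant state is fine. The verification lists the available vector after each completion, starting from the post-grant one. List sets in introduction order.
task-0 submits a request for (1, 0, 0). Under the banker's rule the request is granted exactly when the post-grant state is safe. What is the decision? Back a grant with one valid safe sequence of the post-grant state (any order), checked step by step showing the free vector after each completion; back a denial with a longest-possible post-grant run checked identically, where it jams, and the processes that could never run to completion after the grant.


GRANT. The post-grant state is safe; one safe sequence: task-4, task-5, task-2, task-8, task-0.
Key observation: (1, 2, 2) free after granting still covers task-4 first, and each release covers the next.
Step-by-step check of the post-grant state:
  pool = (1, 2, 2)
  task-4: need (1, 2, 1) fits (1, 2, 2); releases (0, 2, 1), pool now (1, 4, 3)
  task-5: need (0, 2, 2) fits (1, 4, 3); releases (1, 2, 0), pool now (2, 6, 3)
  task-2: need (2, 6, 2) fits (2, 6, 3); releases (2, 2, 3), pool now (4, 8, 6)
  task-8: need (3, 6, 6) fits (4, 8, 6); releases (2, 0, 2), pool now (6, 8, 8)
  task-0: need (5, 7, 8) fits (6, 8, 8); releases (1, 3, 2), pool now (7, 11, 10)


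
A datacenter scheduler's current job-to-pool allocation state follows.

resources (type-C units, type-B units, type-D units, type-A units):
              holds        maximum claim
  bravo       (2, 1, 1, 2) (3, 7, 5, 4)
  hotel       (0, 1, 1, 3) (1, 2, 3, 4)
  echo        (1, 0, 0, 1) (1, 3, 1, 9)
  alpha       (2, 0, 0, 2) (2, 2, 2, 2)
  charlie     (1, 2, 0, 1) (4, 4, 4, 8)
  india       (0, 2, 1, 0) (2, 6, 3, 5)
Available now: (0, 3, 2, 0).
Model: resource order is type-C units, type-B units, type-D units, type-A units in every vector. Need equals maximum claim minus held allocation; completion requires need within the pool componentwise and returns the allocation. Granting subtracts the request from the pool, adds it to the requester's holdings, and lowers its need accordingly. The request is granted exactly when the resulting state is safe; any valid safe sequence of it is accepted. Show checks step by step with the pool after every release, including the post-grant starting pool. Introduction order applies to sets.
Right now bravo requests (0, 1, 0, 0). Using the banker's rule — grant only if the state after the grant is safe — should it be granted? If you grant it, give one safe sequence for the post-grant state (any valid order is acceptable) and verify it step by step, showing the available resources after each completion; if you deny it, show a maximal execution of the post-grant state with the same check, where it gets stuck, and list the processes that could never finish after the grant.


DENY. Granting would leave the state unsafe.
Key observation: after alpha, hotel the pool peaks at (2, 3, 3, 5), and each blocked process is short somewhere: bravo on type-B units, type-D units; echo on type-A units; charlie on type-C units, type-D units, type-A units; india on type-B units.
After a pretend grant, a maximal execution: alpha, hotel — then nothing else fits. Walking it through:
  pool = (0, 2, 2, 0)
  alpha needs (0, 2, 2, 0) <= (0, 2, 2, 0) -> finishes; pool += (2, 0, 0, 2) = (2, 2, 2, 2)
  hotel needs (1, 1, 2, 1) <= (2, 2, 2, 2) -> finishes; pool += (0, 1, 1, 3) = (2, 3, 3, 5)
  bravo still needs (1, 5, 4, 2) but only (2, 3, 3, 5) is free — short on type-B units and type-D units
  echo still needs (0, 3, 1, 8) but only (2, 3, 3, 5) is free — short on type-A units
  charlie still needs (3, 2, 4, 7) but only (2, 3, 3, 5) is free — short on type-C units, type-D units and type-A units
  india still needs (2, 4, 2, 5) but only (2, 3, 3, 5) is free — short on type-B units
Had the request been granted, bravo, echo, charlie and india could never finish.


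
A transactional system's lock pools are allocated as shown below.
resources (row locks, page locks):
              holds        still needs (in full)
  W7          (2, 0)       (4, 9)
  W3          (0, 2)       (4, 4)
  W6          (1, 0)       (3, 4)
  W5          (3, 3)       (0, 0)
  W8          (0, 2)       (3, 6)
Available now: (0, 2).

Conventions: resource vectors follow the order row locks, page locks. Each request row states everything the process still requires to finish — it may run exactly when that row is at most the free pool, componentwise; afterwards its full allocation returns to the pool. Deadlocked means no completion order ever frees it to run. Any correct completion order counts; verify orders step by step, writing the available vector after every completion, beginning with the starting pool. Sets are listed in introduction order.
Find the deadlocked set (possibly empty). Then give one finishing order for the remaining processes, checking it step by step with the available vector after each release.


No process is deadlocked.
Key observation: no deadlock: W5 fits now, and the freed resources carry the rest through.
One completion order for the rest: W5, W6, W3, W8, W7. Verifying each step:
  pool = (0, 2)
  W5: need (0, 0) fits (0, 2); releases (3, 3), pool now (3, 5)
  W6: need (3, 4) fits (3, 5); releases (1, 0), pool now (4, 5)
  W3: need (4, 4) fits (4, 5); releases (0, 2), pool now (4, 7)
  W8: need (3, 6) fits (4, 7); releases (0, 2), pool now (4, 9)
  W7: need (4, 9) fits (4, 9); releases (2, 0), pool now (6, 9)


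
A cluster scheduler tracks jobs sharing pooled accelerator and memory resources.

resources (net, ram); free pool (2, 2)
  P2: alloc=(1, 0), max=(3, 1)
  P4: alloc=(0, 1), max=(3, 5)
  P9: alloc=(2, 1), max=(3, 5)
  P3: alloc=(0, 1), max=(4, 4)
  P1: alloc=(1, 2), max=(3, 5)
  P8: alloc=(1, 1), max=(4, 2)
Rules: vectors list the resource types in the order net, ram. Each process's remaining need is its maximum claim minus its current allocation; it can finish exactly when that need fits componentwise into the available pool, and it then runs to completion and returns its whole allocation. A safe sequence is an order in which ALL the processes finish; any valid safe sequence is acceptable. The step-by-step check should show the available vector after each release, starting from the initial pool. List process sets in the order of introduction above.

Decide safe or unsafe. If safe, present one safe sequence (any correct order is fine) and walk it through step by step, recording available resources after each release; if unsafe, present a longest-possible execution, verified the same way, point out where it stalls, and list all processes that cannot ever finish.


SAFE. One safe sequence: P2, P8, P3, P4, P1, P9.
Key observation: P2 marks the first exact bind of the order: its need (2, 1) fits the free (2, 2) with zero slack on a requested resource.
Check, step by step:
  pool = (2, 2)
  P2 needs (2, 1) <= (2, 2) -> finishes; pool += (1, 0) = (3, 2)
  P8 needs (3, 1) <= (3, 2) -> finishes; pool += (1, 1) = (4, 3)
  P3 needs (4, 3) <= (4, 3) -> finishes; pool += (0, 1) = (4, 4)
  P4 needs (3, 4) <= (4, 4) -> finishes; pool += (0, 1) = (4, 5)
  P1 needs (2, 3) <= (4, 5) -> finishes; pool += (1, 2) = (5, 7)
  P9 needs (1, 4) <= (5, 7) -> finishes; pool += (2, 1) = (7, 8)


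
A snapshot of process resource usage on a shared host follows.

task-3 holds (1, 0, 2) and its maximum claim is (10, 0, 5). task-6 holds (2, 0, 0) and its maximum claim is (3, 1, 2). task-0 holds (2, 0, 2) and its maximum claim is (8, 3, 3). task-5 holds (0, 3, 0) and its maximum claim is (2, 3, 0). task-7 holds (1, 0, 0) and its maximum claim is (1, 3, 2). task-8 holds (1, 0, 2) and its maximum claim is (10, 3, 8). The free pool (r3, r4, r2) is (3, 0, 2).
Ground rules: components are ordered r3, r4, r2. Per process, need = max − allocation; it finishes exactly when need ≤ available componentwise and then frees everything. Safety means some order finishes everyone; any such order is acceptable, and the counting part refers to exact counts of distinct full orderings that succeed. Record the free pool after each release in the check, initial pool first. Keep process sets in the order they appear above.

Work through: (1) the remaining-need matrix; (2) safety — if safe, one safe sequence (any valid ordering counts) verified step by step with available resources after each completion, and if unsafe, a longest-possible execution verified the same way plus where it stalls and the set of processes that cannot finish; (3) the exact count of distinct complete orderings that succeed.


(1) Need matrix, components ordered r3, r4, r2:
  task-3: (9, 0, 3)
  task-6: (1, 1, 2)
  task-0: (6, 3, 1)
  task-5: (2, 0, 0)
  task-7: (0, 3, 2)
  task-8: (9, 3, 6)
(2) UNSAFE — no complete ordering exists.
Key observation: even finishing task-5, task-7, task-6, task-0 leaves just (8, 3, 4) free — too little r3 for any of the remaining processes.
The run task-5, task-7, task-6, task-0 cannot be extended any further. Step-by-step check:
  pool = (3, 0, 2)
  task-5 needs (2, 0, 0) <= (3, 0, 2) -> finishes; pool += (0, 3, 0) = (3, 3, 2)
  task-7 needs (0, 3, 2) <= (3, 3, 2) -> finishes; pool += (1, 0, 0) = (4, 3, 2)
  task-6 needs (1, 1, 2) <= (4, 3, 2) -> finishes; pool += (2, 0, 0) = (6, 3, 2)
  task-0 needs (6, 3, 1) <= (6, 3, 2) -> finishes; pool += (2, 0, 2) = (8, 3, 4)
  task-3 cannot run: need (9, 0, 3) vs free (8, 3, 4) (insufficient r3)
  task-8 cannot run: need (9, 3, 6) vs free (8, 3, 4) (insufficient r3 and r2)
Processes that can never finish: task-3 and task-8.
(3) The exact count: 0 of the possible complete orderings are safe sequences.


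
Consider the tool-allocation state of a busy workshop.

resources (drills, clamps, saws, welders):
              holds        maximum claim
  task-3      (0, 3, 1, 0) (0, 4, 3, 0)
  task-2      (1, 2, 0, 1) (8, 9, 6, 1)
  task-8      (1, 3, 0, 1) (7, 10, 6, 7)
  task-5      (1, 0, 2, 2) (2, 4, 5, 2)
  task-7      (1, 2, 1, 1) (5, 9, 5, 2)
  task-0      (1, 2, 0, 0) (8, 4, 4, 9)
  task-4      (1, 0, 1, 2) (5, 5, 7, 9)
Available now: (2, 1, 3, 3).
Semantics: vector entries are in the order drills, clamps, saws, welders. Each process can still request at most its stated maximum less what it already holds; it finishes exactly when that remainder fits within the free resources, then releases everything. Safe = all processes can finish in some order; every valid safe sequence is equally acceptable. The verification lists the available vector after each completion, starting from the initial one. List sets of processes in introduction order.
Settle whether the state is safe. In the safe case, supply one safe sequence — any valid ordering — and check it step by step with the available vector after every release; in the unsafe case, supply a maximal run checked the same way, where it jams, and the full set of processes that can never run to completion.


UNSAFE — no complete ordering exists.
Key observation: after task-3, task-5 complete, (3, 4, 6, 5) is the best the pool ever gets, yet each leftover process wants more drills.
The run task-3, task-5 cannot be extended any further. Check, step by step:
  pool = (2, 1, 3, 3)
  task-3: need (0, 1, 2, 0) fits (2, 1, 3, 3); releases (0, 3, 1, 0), pool now (2, 4, 4, 3)
  task-5: need (1, 4, 3, 0) fits (2, 4, 4, 3); releases (1, 0, 2, 2), pool now (3, 4, 6, 5)
  task-2 cannot run: need (7, 7, 6, 0) vs free (3, 4, 6, 5) (insufficient drills and clamps)
  task-8 cannot run: need (6, 7, 6, 6) vs free (3, 4, 6, 5) (insufficient drills, clamps and welders)
  task-7 cannot run: need (4, 7, 4, 1) vs free (3, 4, 6, 5) (insufficient drills and clamps)
  task-0 cannot run: need (7, 2, 4, 9) vs free (3, 4, 6, 5) (insufficient drills and welders)
  task-4 cannot run: need (4, 5, 6, 7) vs free (3, 4, 6, 5) (insufficient drills, clamps and welders)
Never able to finish: task-2, task-8, task-7, task-0 and task-4.


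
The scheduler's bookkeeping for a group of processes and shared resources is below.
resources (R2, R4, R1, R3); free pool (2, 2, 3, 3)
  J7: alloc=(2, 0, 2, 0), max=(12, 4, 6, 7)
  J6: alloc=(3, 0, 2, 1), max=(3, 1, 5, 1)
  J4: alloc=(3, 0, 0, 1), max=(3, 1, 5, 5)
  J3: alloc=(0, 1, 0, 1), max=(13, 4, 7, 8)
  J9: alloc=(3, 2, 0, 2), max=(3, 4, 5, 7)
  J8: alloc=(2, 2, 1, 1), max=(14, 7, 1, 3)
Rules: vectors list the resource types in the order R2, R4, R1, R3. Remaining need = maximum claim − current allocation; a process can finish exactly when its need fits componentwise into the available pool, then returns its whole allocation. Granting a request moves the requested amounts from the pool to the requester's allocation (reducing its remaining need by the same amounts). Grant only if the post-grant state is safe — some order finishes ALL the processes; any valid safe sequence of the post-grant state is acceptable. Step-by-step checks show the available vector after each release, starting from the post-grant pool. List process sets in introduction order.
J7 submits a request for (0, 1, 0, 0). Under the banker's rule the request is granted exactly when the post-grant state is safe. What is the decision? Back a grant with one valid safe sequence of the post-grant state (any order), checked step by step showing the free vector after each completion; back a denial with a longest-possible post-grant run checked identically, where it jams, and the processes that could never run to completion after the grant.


DENY — the pretend-granted state is unsafe.
Key observation: J6, J4 can finish, but then (8, 1, 5, 5) is all there is, and the blocked group's R4 demands exceed it.
After a pretend grant, a maximal execution: J6, J4 — then nothing else fits. Verifying each step:
  pool = (2, 1, 3, 3)
  J6: need (0, 1, 3, 0) fits (2, 1, 3, 3); releases (3, 0, 2, 1), pool now (5, 1, 5, 4)
  J4: need (0, 1, 5, 4) fits (5, 1, 5, 4); releases (3, 0, 0, 1), pool now (8, 1, 5, 5)
  J7 still needs (10, 3, 4, 7) but only (8, 1, 5, 5) is free — short on R2, R4 and R3
  J3 still needs (13, 3, 7, 7) but only (8, 1, 5, 5) is free — short on R2, R4, R1 and R3
  J9 still needs (0, 2, 5, 5) but only (8, 1, 5, 5) is free — short on R4
  J8 still needs (12, 5, 0, 2) but only (8, 1, 5, 5) is free — short on R2 and R4
Had the request been granted, J7, J3, J9 and J8 could never finish.


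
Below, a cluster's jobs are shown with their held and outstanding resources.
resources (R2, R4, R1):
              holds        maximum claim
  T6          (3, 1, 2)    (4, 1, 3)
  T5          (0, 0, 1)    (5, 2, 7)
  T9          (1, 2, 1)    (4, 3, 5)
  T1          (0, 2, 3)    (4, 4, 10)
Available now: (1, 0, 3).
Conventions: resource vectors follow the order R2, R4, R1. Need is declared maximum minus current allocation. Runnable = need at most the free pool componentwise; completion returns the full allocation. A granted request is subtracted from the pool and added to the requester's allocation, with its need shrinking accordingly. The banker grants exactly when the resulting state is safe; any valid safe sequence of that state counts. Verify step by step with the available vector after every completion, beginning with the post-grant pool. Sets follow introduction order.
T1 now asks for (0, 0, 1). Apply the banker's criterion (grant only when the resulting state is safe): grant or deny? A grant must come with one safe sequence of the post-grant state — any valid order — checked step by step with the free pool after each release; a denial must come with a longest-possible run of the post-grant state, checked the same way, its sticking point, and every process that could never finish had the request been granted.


DENY — the pretend-granted state is unsafe.
Key observation: R1 is the bottleneck — with T6, T9 done the pool holds (5, 3, 5), short of every remaining need.
On the post-grant state, T6, T9 is a maximal run — nothing extends it. Walking it through:
  pool = (1, 0, 2)
  T6: need (1, 0, 1) fits (1, 0, 2); releases (3, 1, 2), pool now (4, 1, 4)
  T9: need (3, 1, 4) fits (4, 1, 4); releases (1, 2, 1), pool now (5, 3, 5)
  blocked: T5 wants (5, 2, 6), pool (5, 3, 5) — not enough R1
  blocked: T1 wants (4, 2, 6), pool (5, 3, 5) — not enough R1
Post-grant, the permanently blocked set is T5 and T1.


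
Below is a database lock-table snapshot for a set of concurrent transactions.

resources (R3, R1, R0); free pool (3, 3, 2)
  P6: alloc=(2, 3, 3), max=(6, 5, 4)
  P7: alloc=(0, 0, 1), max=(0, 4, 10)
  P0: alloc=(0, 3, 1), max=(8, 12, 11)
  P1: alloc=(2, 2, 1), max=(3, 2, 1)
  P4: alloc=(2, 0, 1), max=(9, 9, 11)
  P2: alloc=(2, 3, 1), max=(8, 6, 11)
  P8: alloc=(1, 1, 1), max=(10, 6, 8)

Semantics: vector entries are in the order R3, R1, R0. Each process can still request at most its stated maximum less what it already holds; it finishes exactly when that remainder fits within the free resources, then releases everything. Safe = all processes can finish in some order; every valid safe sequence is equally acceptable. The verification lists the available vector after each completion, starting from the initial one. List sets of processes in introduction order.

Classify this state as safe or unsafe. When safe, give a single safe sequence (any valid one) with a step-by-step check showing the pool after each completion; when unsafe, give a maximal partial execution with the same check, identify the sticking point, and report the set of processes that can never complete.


The state is UNSAFE.
Key observation: R0 is the bottleneck — with P1, P6 done the pool holds (7, 8, 6), short of every remaining need.
Going as far as possible: P1, P6; after that, nothing fits. Verifying each step:
  pool = (3, 3, 2)
  run P1 (needs (1, 0, 0), free (3, 3, 2)); after release of (2, 2, 1) the pool is (5, 5, 3)
  run P6 (needs (4, 2, 1), free (5, 5, 3)); after release of (2, 3, 3) the pool is (7, 8, 6)
  P7 still needs (0, 4, 9) but only (7, 8, 6) is free — short on R0
  P0 still needs (8, 9, 10) but only (7, 8, 6) is free — short on R3, R1 and R0
  P4 still needs (7, 9, 10) but only (7, 8, 6) is free — short on R1 and R0
  P2 still needs (6, 3, 10) but only (7, 8, 6) is free — short on R0
  P8 still needs (9, 5, 7) but only (7, 8, 6) is free — short on R3 and R0
Processes that can never finish: P7, P0, P4, P2 and P8.


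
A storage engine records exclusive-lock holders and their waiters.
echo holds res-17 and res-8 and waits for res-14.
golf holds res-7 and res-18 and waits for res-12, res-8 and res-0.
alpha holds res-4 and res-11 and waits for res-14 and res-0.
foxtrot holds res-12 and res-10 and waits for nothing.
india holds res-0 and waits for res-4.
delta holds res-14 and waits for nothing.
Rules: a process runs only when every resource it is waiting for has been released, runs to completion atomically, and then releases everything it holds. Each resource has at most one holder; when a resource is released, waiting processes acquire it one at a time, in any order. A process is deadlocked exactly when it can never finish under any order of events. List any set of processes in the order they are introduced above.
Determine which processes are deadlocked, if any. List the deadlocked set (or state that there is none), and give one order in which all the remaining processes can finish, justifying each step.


The deadlocked set is golf, alpha and india.
Key observation: the cycle india -> alpha -> india can never break — each member waits on the next; golf waits into the deadlock from upstream.
The rest can finish in the order foxtrot, delta, echo.
Verifying each step:
  foxtrot waits on nothing -> runs at once and releases res-12 and res-10
  delta waits on nothing -> runs at once and releases res-14
  run echo (all its waits — res-14 — are resolved); releases res-17 and res-8


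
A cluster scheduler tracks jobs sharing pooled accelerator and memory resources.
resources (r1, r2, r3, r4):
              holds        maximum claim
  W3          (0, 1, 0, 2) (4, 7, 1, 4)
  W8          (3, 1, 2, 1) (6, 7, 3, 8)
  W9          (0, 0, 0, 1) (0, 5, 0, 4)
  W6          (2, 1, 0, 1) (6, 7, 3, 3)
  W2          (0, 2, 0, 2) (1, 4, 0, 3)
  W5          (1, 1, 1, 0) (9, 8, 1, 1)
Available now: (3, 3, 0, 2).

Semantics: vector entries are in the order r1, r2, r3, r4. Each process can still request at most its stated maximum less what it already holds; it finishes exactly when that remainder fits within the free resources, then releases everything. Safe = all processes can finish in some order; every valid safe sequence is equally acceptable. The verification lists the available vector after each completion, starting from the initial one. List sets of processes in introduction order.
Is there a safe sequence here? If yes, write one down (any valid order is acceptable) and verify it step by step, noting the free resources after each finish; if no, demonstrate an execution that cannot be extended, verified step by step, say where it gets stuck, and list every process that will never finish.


UNSAFE — no complete ordering exists.
Key observation: once W2, W9 finish, the pool peaks at (3, 5, 0, 5) — and every remaining process still needs more r2 than that.
Going as far as possible: W2, W9; after that, nothing fits. Verifying each step:
  pool = (3, 3, 0, 2)
  W2: need (1, 2, 0, 1) fits (3, 3, 0, 2); releases (0, 2, 0, 2), pool now (3, 5, 0, 4)
  W9: need (0, 5, 0, 3) fits (3, 5, 0, 4); releases (0, 0, 0, 1), pool now (3, 5, 0, 5)
  W3 cannot run: need (4, 6, 1, 2) vs free (3, 5, 0, 5) (insufficient r1, r2 and r3)
  W8 cannot run: need (3, 6, 1, 7) vs free (3, 5, 0, 5) (insufficient r2, r3 and r4)
  W6 cannot run: need (4, 6, 3, 2) vs free (3, 5, 0, 5) (insufficient r1, r2 and r3)
  W5 cannot run: need (8, 7, 0, 1) vs free (3, 5, 0, 5) (insufficient r1 and r2)
Processes that can never finish: W3, W8, W6 and W5.
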